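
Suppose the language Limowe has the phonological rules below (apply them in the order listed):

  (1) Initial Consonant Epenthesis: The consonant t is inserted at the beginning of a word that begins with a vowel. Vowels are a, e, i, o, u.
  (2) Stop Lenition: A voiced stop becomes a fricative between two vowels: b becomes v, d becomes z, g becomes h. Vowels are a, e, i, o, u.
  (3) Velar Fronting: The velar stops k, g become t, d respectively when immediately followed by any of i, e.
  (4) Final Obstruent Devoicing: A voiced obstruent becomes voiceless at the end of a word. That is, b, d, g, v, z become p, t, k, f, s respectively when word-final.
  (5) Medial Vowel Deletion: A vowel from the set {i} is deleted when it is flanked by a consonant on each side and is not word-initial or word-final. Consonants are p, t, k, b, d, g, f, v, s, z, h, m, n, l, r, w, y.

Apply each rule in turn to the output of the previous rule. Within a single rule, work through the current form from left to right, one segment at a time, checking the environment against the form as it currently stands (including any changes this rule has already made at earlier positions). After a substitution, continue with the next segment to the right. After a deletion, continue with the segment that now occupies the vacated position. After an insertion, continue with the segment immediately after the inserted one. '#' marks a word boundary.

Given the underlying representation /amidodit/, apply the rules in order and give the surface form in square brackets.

[tamzozt]

(1) Initial Consonant Epenthesis: [amidodit] → [tamidodit]
(2) Stop Lenition: [tamidodit] → [tamizozit]
(3) Velar Fronting: no change — [tamizozit]
(4) Final Obstruent Devoicing: no change — [tamizozit]
(5) Medial Vowel Deletion: [tamizozit] → [tamzozt]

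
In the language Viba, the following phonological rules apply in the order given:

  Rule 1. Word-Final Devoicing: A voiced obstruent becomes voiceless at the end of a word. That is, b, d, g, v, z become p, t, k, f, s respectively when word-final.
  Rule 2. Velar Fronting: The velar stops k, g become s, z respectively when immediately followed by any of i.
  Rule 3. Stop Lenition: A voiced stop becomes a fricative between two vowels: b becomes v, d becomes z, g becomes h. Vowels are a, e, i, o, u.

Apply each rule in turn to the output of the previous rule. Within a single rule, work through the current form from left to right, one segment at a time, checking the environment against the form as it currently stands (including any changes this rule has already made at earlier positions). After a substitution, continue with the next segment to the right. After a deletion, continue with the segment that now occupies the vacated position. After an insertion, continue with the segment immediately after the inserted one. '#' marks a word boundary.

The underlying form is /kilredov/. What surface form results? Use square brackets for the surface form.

[silrezof]

Rule 1 Word-Final Devoicing: [kilredov] → [kilredof]
Rule 2 Velar Fronting: [kilredof] → [silredof]
Rule 3 Stop Lenition: [silredof] → [silrezof]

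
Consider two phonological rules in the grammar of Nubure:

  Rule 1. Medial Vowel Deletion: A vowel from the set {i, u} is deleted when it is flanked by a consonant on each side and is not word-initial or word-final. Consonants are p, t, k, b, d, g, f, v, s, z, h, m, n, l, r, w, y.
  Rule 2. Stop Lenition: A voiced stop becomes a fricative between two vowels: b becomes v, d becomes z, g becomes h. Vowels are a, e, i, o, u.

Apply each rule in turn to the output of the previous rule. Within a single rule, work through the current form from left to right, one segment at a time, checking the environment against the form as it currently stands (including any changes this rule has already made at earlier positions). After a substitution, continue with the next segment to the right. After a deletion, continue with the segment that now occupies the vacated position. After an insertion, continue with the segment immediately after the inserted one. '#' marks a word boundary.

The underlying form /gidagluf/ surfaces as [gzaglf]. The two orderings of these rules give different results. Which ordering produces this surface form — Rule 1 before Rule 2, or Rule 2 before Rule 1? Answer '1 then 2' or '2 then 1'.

Order 1 then 2:
  1 Medial Vowel Deletion: [gidagluf] → [gdaglf]
  2 Stop Lenition: no change — [gdaglf]
  result: [gdaglf]
Order 2 then 1:
  2 Stop Lenition: [gidagluf] → [gizagluf]
  1 Medial Vowel Deletion: [gizagluf] → [gzaglf]
  result: [gzaglf]

2 then 1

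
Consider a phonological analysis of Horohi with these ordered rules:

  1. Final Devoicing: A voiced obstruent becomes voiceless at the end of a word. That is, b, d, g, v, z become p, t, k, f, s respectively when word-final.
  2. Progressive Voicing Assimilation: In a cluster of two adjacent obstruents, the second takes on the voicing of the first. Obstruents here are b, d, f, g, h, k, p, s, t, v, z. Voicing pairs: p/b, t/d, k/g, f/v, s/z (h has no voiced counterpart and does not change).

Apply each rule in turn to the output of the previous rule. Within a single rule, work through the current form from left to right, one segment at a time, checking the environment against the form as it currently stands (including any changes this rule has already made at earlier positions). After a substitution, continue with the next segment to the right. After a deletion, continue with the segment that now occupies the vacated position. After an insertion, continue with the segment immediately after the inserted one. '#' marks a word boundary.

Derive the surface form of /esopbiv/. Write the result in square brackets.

[esoppif]

1 Final Devoicing: [esopbiv] → [esopbif]
2 Progressive Voicing Assimilation: [esopbif] → [esoppif]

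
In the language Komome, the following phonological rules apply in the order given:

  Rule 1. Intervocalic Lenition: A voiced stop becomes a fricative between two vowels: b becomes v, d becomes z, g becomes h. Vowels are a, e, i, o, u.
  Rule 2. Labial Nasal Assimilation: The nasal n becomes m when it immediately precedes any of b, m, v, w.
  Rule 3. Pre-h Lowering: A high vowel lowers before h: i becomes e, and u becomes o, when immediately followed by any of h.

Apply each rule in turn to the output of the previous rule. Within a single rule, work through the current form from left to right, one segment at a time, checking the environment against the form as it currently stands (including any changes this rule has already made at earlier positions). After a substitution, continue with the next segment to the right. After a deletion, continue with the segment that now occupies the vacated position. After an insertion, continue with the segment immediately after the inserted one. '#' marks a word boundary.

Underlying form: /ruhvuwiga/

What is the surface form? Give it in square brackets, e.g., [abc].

[rohvuweha]

Rule 1 Intervocalic Lenition: [ruhvuwiga] → [ruhvuwiha]
Rule 2 Labial Nasal Assimilation: no change — [ruhvuwiha]
Rule 3 Pre-h Lowering: [ruhvuwiha] → [rohvuweha]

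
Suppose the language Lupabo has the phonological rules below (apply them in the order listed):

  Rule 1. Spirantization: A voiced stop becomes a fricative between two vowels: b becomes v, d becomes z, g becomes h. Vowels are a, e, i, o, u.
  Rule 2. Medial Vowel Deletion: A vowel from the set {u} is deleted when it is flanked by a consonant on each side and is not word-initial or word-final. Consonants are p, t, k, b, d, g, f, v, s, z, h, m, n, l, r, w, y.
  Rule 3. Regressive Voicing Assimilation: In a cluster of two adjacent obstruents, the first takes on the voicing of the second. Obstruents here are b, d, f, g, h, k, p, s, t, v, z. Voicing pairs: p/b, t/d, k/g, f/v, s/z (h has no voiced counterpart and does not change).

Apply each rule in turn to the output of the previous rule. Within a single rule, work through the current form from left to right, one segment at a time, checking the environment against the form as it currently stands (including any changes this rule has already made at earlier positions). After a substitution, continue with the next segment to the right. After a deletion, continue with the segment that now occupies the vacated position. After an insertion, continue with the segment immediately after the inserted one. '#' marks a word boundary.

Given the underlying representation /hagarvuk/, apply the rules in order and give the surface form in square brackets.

[haharfk]

Rule 1 Spirantization: [hagarvuk] → [haharvuk]
Rule 2 Medial Vowel Deletion: [haharvuk] → [haharvk]
Rule 3 Regressive Voicing Assimilation: [haharvk] → [haharfk]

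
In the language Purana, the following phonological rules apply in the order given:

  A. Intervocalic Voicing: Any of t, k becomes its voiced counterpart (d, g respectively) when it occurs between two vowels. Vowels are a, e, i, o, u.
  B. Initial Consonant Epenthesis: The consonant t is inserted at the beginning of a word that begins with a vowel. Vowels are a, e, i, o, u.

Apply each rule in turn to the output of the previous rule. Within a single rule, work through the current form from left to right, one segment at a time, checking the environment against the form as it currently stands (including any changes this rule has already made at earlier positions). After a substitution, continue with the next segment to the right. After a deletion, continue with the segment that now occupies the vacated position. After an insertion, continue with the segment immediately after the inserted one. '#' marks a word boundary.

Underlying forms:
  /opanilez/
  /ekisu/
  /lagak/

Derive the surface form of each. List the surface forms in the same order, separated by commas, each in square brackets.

/opanilez/:
  A Intervocalic Voicing: no change — [opanilez]
  B Initial Consonant Epenthesis: [opanilez] → [topanilez]
/ekisu/:
  A Intervocalic Voicing: [ekisu] → [egisu]
  B Initial Consonant Epenthesis: [egisu] → [tegisu]
/lagak/:
  A Intervocalic Voicing: no change — [lagak]
  B Initial Consonant Epenthesis: no change — [lagak]

[topanilez], [tegisu], [lagak]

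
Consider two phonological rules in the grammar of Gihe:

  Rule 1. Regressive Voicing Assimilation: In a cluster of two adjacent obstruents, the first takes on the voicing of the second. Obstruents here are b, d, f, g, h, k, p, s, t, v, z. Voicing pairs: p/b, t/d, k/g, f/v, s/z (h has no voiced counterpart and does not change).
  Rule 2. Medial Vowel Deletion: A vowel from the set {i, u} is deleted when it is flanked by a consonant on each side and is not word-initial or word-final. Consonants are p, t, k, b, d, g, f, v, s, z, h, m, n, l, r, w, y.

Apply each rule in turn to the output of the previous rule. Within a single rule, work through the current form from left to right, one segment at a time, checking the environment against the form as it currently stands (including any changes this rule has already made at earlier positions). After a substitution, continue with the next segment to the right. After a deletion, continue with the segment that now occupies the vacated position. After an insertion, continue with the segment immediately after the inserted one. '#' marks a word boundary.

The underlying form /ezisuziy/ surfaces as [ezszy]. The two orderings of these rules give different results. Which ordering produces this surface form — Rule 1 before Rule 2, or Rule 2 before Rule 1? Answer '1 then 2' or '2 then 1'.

Order 1 then 2:
  1 Regressive Voicing Assimilation: no change — [ezisuziy]
  2 Medial Vowel Deletion: [ezisuziy] → [ezszy]
  result: [ezszy]
Order 2 then 1:
  2 Medial Vowel Deletion: [ezisuziy] → [ezszy]
  1 Regressive Voicing Assimilation: [ezszy] → [eszzy]
  result: [eszzy]

1 then 2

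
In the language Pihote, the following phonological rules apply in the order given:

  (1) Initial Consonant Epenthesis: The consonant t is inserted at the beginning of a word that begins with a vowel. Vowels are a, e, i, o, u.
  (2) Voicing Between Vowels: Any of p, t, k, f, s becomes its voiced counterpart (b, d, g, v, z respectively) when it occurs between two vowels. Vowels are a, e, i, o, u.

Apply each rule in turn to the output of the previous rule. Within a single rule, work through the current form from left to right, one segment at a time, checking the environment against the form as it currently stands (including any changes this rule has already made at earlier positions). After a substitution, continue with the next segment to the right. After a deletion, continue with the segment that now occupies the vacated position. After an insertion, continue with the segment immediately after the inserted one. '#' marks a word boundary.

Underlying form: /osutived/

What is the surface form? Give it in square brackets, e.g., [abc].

[tozudived]

(1) Initial Consonant Epenthesis: [osutived] → [tosutived]
(2) Voicing Between Vowels: [tosutived] → [tozudived]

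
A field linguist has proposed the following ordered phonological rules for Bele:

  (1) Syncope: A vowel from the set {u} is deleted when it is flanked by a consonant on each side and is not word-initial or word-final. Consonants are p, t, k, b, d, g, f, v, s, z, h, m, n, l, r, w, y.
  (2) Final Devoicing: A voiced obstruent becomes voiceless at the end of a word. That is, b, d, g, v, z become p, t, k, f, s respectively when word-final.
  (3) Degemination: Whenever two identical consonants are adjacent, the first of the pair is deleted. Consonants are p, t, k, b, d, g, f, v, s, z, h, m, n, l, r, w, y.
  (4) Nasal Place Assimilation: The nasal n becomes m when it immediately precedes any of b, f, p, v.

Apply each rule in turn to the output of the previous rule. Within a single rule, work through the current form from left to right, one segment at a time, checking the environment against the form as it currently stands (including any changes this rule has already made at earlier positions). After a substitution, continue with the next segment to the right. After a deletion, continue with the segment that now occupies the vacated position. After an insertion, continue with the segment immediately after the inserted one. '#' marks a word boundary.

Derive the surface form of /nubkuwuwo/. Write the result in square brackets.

[mbkwo]

(1) Syncope: [nubkuwuwo] → [nbkwwo]
(2) Final Devoicing: no change — [nbkwwo]
(3) Degemination: [nbkwwo] → [nbkwo]
(4) Nasal Place Assimilation: [nbkwo] → [mbkwo]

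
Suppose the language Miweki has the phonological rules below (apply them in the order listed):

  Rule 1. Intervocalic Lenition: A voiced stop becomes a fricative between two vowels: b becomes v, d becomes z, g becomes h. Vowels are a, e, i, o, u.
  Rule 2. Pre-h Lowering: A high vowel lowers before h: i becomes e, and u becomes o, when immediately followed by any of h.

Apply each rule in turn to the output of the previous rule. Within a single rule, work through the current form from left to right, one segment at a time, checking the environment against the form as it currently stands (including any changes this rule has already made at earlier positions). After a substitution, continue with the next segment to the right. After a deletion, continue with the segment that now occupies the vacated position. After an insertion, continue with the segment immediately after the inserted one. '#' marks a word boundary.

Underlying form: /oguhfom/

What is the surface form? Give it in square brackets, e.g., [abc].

[ohohfom]

Rule 1 Intervocalic Lenition: [oguhfom] → [ohuhfom]
Rule 2 Pre-h Lowering: [ohuhfom] → [ohohfom]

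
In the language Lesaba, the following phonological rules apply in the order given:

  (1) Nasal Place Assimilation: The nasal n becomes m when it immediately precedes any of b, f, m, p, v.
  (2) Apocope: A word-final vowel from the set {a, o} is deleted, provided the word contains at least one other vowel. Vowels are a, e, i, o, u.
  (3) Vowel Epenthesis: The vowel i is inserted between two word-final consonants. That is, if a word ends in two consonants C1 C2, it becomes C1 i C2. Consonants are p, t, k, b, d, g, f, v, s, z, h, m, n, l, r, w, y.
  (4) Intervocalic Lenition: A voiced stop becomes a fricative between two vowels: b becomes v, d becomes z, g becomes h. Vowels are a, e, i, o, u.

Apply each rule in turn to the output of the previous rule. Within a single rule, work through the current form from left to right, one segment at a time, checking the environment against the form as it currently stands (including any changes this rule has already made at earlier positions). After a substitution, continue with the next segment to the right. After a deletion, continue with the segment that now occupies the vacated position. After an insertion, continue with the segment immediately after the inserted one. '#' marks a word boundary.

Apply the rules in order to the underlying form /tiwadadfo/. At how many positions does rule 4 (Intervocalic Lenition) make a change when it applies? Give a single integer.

(1) Nasal Place Assimilation: no change — [tiwadadfo]
(2) Apocope: [tiwadadfo] → [tiwadadf]
(3) Vowel Epenthesis: [tiwadadf] → [tiwadadif]
(4) Intervocalic Lenition: [tiwadadif] → [tiwazazif]
Rule 4 changed 2 position(s).

2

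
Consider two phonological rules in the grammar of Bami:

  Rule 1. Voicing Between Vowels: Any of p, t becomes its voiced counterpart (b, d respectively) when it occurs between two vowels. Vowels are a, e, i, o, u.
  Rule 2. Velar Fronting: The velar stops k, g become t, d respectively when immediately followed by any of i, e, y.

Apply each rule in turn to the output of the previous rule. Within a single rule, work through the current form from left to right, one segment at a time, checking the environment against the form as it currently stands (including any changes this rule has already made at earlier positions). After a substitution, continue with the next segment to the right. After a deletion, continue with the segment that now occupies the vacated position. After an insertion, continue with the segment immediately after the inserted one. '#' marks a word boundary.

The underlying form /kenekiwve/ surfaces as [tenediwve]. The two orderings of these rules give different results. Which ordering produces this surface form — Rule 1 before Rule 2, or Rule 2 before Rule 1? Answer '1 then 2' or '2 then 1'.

Order 1 then 2:
  1 Voicing Between Vowels: no change — [kenekiwve]
  2 Velar Fronting: [kenekiwve] → [tenetiwve]
  result: [tenetiwve]
Order 2 then 1:
  2 Velar Fronting: [kenekiwve] → [tenetiwve]
  1 Voicing Between Vowels: [tenetiwve] → [tenediwve]
  result: [tenediwve]

2 then 1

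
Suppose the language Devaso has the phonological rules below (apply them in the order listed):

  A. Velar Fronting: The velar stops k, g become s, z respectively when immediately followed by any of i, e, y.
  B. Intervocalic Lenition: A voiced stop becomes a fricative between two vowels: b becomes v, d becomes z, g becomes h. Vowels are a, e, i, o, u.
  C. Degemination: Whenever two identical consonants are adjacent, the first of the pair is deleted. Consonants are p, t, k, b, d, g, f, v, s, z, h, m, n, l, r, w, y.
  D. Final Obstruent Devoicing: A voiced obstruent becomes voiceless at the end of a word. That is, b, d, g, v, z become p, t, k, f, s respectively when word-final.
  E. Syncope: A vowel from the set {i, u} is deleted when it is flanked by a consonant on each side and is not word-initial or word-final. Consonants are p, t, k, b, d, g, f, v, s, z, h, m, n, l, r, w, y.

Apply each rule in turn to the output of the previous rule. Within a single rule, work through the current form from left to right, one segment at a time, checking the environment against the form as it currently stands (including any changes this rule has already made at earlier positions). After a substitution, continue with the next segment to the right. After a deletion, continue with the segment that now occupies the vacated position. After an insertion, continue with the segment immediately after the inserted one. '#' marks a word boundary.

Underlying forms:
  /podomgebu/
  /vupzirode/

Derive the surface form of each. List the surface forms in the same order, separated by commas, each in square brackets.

/podomgebu/:
  A Velar Fronting: [podomgebu] → [podomzebu]
  B Intervocalic Lenition: [podomzebu] → [pozomzevu]
  C Degemination: no change — [pozomzevu]
  D Final Obstruent Devoicing: no change — [pozomzevu]
  E Syncope: no change — [pozomzevu]
/vupzirode/:
  A Velar Fronting: no change — [vupzirode]
  B Intervocalic Lenition: [vupzirode] → [vupziroze]
  C Degemination: no change — [vupziroze]
  D Final Obstruent Devoicing: no change — [vupziroze]
  E Syncope: [vupziroze] → [vpzroze]

[pozomzevu], [vpzroze]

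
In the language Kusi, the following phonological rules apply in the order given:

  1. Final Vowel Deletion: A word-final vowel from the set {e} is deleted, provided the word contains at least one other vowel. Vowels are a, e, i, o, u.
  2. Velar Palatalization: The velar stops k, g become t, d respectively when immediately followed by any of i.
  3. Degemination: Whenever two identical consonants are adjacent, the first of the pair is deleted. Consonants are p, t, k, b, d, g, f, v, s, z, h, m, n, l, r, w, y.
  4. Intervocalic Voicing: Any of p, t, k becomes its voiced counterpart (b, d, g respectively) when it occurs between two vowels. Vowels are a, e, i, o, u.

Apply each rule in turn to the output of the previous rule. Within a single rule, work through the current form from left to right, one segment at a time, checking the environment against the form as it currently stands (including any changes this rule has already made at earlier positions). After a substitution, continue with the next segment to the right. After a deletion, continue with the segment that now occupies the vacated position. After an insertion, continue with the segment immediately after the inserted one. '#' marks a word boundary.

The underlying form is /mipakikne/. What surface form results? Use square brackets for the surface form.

1 Final Vowel Deletion: [mipakikne] → [mipakikn]
2 Velar Palatalization: [mipakikn] → [mipatikn]
3 Degemination: no change — [mipatikn]
4 Intervocalic Voicing: [mipatikn] → [mibadikn]

[mibadikn]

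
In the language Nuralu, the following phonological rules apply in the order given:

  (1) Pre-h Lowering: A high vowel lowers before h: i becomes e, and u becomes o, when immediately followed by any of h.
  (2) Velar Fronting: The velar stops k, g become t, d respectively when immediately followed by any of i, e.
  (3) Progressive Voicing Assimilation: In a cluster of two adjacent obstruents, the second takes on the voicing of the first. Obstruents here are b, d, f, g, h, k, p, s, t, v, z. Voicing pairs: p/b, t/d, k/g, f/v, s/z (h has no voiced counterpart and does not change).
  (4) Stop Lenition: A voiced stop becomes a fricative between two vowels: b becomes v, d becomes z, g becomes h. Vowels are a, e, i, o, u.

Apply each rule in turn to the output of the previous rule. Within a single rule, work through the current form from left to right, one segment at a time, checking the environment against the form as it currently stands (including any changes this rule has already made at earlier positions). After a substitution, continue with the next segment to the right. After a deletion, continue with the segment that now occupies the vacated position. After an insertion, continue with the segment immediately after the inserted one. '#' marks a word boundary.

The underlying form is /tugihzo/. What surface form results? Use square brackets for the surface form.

(1) Pre-h Lowering: [tugihzo] → [tugehzo]
(2) Velar Fronting: [tugehzo] → [tudehzo]
(3) Progressive Voicing Assimilation: [tudehzo] → [tudehso]
(4) Stop Lenition: [tudehso] → [tuzehso]

[tuzehso]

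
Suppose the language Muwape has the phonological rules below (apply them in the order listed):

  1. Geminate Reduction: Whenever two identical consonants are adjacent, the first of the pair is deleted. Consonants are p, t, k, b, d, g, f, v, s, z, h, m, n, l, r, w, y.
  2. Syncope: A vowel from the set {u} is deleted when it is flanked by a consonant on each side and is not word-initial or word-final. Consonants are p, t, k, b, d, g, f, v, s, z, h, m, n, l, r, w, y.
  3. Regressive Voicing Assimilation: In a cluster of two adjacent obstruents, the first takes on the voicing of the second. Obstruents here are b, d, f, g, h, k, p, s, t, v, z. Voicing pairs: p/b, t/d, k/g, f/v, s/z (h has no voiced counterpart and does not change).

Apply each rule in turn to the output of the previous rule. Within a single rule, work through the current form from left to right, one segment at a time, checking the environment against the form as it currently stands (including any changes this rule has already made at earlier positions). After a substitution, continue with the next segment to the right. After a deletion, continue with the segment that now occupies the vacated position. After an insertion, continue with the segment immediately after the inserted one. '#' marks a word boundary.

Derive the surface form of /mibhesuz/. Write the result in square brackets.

[miphezz]

1 Geminate Reduction: no change — [mibhesuz]
2 Syncope: [mibhesuz] → [mibhesz]
3 Regressive Voicing Assimilation: [mibhesz] → [miphezz]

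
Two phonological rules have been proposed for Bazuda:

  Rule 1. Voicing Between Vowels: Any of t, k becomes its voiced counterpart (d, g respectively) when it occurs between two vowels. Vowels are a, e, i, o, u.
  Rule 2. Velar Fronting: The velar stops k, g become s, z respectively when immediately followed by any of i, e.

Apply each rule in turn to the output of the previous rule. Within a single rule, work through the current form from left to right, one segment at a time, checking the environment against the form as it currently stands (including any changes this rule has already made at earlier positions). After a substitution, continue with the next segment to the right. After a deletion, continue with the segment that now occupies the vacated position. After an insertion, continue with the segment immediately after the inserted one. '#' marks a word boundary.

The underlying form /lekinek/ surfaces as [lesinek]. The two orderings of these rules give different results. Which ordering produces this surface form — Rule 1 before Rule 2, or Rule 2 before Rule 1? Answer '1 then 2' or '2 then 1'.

Order 1 then 2:
  1 Voicing Between Vowels: [lekinek] → [leginek]
  2 Velar Fronting: [leginek] → [lezinek]
  result: [lezinek]
Order 2 then 1:
  2 Velar Fronting: [lekinek] → [lesinek]
  1 Voicing Between Vowels: no change — [lesinek]
  result: [lesinek]

2 then 1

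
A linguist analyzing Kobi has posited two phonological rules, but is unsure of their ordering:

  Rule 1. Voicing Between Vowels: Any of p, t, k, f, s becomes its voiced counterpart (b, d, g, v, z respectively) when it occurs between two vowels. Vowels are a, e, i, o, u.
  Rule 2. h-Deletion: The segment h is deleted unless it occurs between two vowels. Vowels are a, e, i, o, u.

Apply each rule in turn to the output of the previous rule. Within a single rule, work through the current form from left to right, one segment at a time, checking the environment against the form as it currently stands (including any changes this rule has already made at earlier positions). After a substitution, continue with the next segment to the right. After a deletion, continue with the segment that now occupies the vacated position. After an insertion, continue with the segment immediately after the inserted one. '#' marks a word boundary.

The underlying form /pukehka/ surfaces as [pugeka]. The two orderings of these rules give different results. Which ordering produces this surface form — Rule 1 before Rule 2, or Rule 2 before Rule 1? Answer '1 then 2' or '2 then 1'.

1 then 2

Order 1 then 2:
  1 Voicing Between Vowels: [pukehka] → [pugehka]
  2 h-Deletion: [pugehka] → [pugeka]
  result: [pugeka]
Order 2 then 1:
  2 h-Deletion: [pukehka] → [pukeka]
  1 Voicing Between Vowels: [pukeka] → [pugega]
  result: [pugega]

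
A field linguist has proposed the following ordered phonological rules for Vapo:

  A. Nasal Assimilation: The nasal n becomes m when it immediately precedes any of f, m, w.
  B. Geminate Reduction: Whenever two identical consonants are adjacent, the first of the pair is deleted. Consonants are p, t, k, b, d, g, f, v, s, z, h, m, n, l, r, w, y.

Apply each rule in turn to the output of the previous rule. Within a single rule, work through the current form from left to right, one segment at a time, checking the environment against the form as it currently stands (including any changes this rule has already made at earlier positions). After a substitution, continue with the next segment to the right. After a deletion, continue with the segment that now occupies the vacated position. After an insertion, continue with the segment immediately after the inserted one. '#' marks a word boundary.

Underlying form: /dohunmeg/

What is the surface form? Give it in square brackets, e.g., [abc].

[dohumeg]

A Nasal Assimilation: [dohunmeg] → [dohummeg]
B Geminate Reduction: [dohummeg] → [dohumeg]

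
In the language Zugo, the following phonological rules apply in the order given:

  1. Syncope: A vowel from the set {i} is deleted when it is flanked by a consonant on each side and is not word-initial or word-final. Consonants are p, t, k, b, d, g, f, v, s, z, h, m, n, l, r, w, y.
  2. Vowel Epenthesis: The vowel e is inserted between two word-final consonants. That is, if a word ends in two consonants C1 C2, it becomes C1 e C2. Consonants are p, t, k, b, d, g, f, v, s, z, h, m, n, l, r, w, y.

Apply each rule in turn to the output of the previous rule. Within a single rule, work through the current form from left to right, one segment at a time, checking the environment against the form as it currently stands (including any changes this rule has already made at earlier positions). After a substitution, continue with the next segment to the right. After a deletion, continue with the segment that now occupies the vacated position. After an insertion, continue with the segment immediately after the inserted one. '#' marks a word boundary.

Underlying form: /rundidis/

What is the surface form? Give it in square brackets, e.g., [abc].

1 Syncope: [rundidis] → [rundds]
2 Vowel Epenthesis: [rundds] → [runddes]

[runddes]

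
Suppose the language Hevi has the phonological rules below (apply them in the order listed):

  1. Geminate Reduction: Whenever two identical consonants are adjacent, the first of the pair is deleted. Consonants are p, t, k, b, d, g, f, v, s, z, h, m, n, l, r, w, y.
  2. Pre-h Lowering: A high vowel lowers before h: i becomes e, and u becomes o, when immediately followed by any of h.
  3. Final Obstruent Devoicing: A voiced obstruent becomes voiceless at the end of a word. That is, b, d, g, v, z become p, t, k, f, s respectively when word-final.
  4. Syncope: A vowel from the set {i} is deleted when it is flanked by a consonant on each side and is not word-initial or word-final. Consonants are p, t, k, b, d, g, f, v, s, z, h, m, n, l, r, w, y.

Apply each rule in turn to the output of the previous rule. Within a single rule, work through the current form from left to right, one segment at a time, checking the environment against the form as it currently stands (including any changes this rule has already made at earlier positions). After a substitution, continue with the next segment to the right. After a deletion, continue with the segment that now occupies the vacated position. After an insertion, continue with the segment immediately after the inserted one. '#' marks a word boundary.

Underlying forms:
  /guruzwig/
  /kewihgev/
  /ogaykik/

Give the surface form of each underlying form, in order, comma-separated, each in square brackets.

[guruzwk], [kewehgef], [ogaykk]

/guruzwig/:
  1 Geminate Reduction: no change — [guruzwig]
  2 Pre-h Lowering: no change — [guruzwig]
  3 Final Obstruent Devoicing: [guruzwig] → [guruzwik]
  4 Syncope: [guruzwik] → [guruzwk]
/kewihgev/:
  1 Geminate Reduction: no change — [kewihgev]
  2 Pre-h Lowering: [kewihgev] → [kewehgev]
  3 Final Obstruent Devoicing: [kewehgev] → [kewehgef]
  4 Syncope: no change — [kewehgef]
/ogaykik/:
  1 Geminate Reduction: no change — [ogaykik]
  2 Pre-h Lowering: no change — [ogaykik]
  3 Final Obstruent Devoicing: no change — [ogaykik]
  4 Syncope: [ogaykik] → [ogaykk]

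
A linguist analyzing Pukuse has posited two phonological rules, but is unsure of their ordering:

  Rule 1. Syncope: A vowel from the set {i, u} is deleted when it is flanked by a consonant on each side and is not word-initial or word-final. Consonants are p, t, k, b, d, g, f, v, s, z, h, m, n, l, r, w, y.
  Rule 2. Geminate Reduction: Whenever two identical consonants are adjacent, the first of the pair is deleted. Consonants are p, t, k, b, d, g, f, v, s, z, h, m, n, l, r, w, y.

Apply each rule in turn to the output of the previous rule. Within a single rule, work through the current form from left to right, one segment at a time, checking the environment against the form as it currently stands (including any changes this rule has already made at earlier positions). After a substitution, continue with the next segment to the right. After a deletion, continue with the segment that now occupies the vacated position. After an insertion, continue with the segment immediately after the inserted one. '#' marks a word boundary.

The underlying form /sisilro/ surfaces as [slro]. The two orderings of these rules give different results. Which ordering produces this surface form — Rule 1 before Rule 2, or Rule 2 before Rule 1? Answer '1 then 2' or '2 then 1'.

Order 1 then 2:
  1 Syncope: [sisilro] → [sslro]
  2 Geminate Reduction: [sslro] → [slro]
  result: [slro]
Order 2 then 1:
  2 Geminate Reduction: no change — [sisilro]
  1 Syncope: [sisilro] → [sslro]
  result: [sslro]

1 then 2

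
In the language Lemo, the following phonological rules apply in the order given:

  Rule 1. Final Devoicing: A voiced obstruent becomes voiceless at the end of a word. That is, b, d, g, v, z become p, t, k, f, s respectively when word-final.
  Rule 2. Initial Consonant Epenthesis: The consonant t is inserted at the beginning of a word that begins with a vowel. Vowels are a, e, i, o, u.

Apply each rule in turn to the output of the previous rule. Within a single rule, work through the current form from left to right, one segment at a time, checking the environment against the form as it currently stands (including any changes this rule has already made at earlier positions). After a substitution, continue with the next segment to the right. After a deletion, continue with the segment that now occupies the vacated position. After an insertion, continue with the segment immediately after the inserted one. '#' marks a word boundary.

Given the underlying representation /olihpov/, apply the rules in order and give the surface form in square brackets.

Rule 1 Final Devoicing: [olihpov] → [olihpof]
Rule 2 Initial Consonant Epenthesis: [olihpof] → [tolihpof]

[tolihpof]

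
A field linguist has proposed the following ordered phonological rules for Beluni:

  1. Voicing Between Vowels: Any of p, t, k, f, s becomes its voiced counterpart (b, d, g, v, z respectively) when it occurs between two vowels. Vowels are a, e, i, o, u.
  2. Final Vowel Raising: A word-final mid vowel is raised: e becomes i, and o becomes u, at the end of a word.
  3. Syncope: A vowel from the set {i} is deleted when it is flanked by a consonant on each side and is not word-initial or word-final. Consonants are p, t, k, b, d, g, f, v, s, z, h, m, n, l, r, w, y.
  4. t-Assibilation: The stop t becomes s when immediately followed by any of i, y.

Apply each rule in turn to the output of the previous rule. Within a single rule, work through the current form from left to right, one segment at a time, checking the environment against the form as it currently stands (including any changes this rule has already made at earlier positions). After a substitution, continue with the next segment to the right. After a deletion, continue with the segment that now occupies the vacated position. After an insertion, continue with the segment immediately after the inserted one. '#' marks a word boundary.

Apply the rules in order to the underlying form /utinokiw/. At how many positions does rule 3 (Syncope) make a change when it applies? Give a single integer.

2

1 Voicing Between Vowels: [utinokiw] → [udinogiw]
2 Final Vowel Raising: no change — [udinogiw]
3 Syncope: [udinogiw] → [udnogw]
4 t-Assibilation: no change — [udnogw]
Rule 3 changed 2 position(s).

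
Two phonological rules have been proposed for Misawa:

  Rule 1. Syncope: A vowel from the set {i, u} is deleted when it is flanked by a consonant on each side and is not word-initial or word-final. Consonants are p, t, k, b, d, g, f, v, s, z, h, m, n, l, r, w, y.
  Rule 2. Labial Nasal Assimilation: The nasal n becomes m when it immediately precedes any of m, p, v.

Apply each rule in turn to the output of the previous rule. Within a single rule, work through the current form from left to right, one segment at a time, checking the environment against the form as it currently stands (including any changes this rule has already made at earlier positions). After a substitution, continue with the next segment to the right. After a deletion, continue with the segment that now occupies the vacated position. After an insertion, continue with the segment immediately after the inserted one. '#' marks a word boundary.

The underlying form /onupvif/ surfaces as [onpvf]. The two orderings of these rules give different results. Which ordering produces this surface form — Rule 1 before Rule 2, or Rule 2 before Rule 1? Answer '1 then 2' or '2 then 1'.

Order 1 then 2:
  1 Syncope: [onupvif] → [onpvf]
  2 Labial Nasal Assimilation: [onpvf] → [ompvf]
  result: [ompvf]
Order 2 then 1:
  2 Labial Nasal Assimilation: no change — [onupvif]
  1 Syncope: [onupvif] → [onpvf]
  result: [onpvf]

2 then 1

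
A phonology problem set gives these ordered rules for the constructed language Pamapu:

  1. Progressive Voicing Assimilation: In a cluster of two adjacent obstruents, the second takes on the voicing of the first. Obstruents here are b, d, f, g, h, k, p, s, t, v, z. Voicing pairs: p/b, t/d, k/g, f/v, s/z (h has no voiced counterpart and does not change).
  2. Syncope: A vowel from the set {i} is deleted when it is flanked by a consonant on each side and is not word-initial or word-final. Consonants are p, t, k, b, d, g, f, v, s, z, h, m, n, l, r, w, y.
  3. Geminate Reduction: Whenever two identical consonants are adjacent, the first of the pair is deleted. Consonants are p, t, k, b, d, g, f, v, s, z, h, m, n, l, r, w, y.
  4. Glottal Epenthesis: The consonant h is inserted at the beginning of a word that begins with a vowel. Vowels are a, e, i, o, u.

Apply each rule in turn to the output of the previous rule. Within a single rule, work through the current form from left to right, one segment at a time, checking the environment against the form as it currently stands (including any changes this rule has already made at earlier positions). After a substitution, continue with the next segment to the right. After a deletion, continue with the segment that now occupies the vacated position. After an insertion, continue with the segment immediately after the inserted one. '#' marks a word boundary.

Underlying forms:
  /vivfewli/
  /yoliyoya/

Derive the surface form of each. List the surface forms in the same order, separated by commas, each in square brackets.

[vewli], [yolyoya]

/vivfewli/:
  1 Progressive Voicing Assimilation: [vivfewli] → [vivvewli]
  2 Syncope: [vivvewli] → [vvvewli]
  3 Geminate Reduction: [vvvewli] → [vewli]
  4 Glottal Epenthesis: no change — [vewli]
/yoliyoya/:
  1 Progressive Voicing Assimilation: no change — [yoliyoya]
  2 Syncope: [yoliyoya] → [yolyoya]
  3 Geminate Reduction: no change — [yolyoya]
  4 Glottal Epenthesis: no change — [yolyoya]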